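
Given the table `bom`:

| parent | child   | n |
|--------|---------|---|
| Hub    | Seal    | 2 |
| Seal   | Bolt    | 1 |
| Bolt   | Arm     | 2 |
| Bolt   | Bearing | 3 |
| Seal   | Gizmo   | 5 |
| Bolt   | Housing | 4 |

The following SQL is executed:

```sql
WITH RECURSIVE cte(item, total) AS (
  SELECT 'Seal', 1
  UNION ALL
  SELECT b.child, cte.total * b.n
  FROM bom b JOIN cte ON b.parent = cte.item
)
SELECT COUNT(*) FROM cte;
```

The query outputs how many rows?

Base: (Seal, total=1).
Iteration 1: components of {Seal} -> Bolt = 1*1 = 1, Gizmo = 1*5 = 5.
Iteration 2: components of {Bolt,Gizmo} -> Arm = 1*2 = 2, Bearing = 1*3 = 3, Housing = 1*4 = 4.
Iteration 3: no further components; recursion stops.
Total rows emitted: 6.

6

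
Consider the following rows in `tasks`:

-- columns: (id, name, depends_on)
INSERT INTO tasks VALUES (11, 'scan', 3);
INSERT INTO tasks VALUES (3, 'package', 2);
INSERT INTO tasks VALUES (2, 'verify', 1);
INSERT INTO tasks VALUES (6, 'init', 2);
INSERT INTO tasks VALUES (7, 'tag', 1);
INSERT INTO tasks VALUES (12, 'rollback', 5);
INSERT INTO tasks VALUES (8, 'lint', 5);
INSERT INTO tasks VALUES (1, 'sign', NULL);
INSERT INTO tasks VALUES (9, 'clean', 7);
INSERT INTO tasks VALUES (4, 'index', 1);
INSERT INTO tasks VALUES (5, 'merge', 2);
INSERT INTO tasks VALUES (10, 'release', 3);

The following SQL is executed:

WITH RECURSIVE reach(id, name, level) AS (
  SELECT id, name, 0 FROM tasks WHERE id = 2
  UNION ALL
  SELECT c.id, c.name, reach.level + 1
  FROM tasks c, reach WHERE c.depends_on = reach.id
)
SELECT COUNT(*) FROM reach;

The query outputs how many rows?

Base: id=2 (verify) at level 0.
Iteration 1: rows with depends_on in {2} -> package (id 3, level 1), merge (id 5, level 1), init (id 6, level 1).
Iteration 2: rows with depends_on in {3,5,6} -> lint (id 8, level 2), release (id 10, level 2), scan (id 11, level 2), rollback (id 12, level 2).
Iteration 3: no rows with depends_on in {8,10,11,12}; recursion stops.
Total rows emitted: 8.

8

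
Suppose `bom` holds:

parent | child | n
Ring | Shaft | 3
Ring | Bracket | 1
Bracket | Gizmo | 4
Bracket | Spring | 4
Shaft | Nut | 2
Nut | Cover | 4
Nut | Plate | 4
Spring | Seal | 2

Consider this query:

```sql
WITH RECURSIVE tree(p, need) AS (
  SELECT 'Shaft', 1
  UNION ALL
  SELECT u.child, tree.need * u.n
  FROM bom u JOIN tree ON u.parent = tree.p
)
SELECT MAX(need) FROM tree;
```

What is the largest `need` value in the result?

Base: (Shaft, need=1).
Iteration 1: components of {Shaft} -> Nut = 1*2 = 2.
Iteration 2: components of {Nut} -> Cover = 2*4 = 8, Plate = 2*4 = 8.
Iteration 3: no further components; recursion stops.
need values: 1, 2, 8, 8; the maximum is 8.

8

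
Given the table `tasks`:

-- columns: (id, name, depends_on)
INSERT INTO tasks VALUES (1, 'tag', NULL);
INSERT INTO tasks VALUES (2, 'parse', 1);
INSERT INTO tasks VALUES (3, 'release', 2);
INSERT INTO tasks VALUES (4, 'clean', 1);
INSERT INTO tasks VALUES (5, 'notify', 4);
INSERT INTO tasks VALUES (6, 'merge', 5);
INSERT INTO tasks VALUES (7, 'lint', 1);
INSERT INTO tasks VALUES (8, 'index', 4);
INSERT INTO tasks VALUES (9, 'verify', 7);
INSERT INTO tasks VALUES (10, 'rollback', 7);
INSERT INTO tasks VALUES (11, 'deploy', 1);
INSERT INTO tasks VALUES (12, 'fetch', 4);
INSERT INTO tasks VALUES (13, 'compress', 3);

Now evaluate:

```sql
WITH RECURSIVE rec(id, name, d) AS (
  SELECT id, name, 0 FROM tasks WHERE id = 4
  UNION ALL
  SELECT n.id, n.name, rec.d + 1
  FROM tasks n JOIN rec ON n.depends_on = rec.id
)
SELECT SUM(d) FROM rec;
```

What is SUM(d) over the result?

Base: id=4 (clean) at d 0.
Iteration 1: rows with depends_on in {4} -> notify (id 5, d 1), index (id 8, d 1), fetch (id 12, d 1).
Iteration 2: rows with depends_on in {5,8,12} -> merge (id 6, d 2).
Iteration 3: no rows with depends_on in {6}; recursion stops.
SUM(d) = 0 + 1 + 1 + 1 + 2 = 5.

5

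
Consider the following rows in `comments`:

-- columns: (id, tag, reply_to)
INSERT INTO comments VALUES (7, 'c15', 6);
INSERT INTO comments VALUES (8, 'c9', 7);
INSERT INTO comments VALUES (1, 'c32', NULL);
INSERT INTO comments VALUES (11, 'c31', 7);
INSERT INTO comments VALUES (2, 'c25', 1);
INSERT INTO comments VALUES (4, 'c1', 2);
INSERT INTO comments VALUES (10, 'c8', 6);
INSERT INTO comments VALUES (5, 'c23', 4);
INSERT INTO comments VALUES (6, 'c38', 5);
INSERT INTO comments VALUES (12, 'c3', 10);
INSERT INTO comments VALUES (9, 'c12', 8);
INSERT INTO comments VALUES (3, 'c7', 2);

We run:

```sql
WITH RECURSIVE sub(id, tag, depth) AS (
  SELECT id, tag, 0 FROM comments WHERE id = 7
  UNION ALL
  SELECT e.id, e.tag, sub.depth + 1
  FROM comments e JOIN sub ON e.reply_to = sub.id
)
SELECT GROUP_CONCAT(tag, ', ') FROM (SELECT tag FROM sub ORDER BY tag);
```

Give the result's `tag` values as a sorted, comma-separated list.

Base: id=7 (c15) at depth 0.
Iteration 1: rows with reply_to in {7} -> c9 (id 8, depth 1), c31 (id 11, depth 1).
Iteration 2: rows with reply_to in {8,11} -> c12 (id 9, depth 2).
Iteration 3: no rows with reply_to in {9}; recursion stops.

c12, c15, c31, c9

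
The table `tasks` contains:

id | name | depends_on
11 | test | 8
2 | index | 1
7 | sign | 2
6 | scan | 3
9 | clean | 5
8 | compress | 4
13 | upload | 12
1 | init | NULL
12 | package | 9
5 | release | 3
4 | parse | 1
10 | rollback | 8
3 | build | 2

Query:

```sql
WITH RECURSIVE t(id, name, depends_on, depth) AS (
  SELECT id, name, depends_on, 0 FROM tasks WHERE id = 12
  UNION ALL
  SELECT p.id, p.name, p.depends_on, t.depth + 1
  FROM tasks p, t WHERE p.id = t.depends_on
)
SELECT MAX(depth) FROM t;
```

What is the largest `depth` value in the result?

Base: id=12 (package), depends_on=9, depth 0.
Iteration 1: join on id=9 -> clean (id 9, depends_on=5, depth 1).
Iteration 2: join on id=5 -> release (id 5, depends_on=3, depth 2).
Iteration 3: join on id=3 -> build (id 3, depends_on=2, depth 3).
Iteration 4: join on id=2 -> index (id 2, depends_on=1, depth 4).
Iteration 5: join on id=1 -> init (id 1, depends_on=NULL, depth 5).
Iteration 6: depends_on is NULL; no match; recursion stops.
depth values: 0, 1, 2, 3, 4, 5; the maximum is 5.

5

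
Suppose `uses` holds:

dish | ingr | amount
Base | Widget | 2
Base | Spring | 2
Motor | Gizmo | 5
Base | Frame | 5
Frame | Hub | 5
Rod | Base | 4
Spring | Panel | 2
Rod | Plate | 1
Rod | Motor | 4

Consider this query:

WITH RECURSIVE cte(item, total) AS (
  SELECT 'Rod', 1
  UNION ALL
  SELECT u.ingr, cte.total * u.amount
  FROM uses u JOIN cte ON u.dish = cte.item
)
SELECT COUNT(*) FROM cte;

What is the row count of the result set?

Base: (Rod, total=1).
Iteration 1: components of {Rod} -> Base = 1*4 = 4, Motor = 1*4 = 4, Plate = 1*1 = 1.
Iteration 2: components of {Base,Motor,Plate} -> Frame = 4*5 = 20, Gizmo = 4*5 = 20, Spring = 4*2 = 8, Widget = 4*2 = 8.
Iteration 3: components of {Frame,Gizmo,Spring,Widget} -> Hub = 20*5 = 100, Panel = 8*2 = 16.
Iteration 4: no further components; recursion stops.
Total rows emitted: 10.

10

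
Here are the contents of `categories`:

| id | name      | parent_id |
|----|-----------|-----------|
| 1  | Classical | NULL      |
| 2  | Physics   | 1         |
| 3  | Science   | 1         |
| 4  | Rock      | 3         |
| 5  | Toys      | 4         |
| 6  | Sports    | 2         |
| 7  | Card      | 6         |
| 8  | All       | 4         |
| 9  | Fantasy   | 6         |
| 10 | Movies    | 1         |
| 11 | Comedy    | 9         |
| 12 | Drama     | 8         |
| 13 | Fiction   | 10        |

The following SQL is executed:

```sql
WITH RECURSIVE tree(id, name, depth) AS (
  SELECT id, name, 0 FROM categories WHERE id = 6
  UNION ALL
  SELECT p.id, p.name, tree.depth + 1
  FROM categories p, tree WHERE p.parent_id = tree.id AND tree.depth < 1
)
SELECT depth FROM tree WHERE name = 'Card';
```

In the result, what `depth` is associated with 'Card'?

1

Base: id=6 (Sports) at depth 0.
Iteration 1: rows with parent_id in {6} -> Card (id 7, depth 1), Fantasy (id 9, depth 1).
Iteration 2: depth < 1 fails for all current rows; recursion stops.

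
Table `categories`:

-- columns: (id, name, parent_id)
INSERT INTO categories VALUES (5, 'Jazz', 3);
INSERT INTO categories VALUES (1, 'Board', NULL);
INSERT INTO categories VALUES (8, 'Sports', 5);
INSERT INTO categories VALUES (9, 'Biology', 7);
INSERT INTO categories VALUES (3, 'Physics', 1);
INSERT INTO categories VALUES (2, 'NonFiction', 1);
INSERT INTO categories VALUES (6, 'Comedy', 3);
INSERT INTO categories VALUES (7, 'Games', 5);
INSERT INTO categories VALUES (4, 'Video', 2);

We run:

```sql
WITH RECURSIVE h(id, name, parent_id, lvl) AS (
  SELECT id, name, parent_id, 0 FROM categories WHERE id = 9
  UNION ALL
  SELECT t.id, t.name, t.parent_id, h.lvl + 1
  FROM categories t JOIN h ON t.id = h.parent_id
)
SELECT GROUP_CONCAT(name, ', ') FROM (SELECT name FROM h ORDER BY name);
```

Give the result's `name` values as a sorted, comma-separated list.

Biology, Board, Games, Jazz, Physics

Base: id=9 (Biology), parent_id=7, lvl 0.
Iteration 1: join on id=7 -> Games (id 7, parent_id=5, lvl 1).
Iteration 2: join on id=5 -> Jazz (id 5, parent_id=3, lvl 2).
Iteration 3: join on id=3 -> Physics (id 3, parent_id=1, lvl 3).
Iteration 4: join on id=1 -> Board (id 1, parent_id=NULL, lvl 4).
Iteration 5: parent_id is NULL; no match; recursion stops.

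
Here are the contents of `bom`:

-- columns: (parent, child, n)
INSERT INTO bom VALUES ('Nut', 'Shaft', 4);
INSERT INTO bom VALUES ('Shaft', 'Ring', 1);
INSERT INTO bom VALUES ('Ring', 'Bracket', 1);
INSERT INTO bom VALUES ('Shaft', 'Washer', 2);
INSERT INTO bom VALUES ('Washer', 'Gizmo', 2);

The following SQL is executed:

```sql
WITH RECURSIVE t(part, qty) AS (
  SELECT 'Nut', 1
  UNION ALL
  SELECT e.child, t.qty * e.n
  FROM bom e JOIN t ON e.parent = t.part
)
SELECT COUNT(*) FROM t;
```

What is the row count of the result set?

6

Base: (Nut, qty=1).
Iteration 1: components of {Nut} -> Shaft = 1*4 = 4.
Iteration 2: components of {Shaft} -> Ring = 4*1 = 4, Washer = 4*2 = 8.
Iteration 3: components of {Ring,Washer} -> Bracket = 4*1 = 4, Gizmo = 8*2 = 16.
Iteration 4: no further components; recursion stops.
Total rows emitted: 6.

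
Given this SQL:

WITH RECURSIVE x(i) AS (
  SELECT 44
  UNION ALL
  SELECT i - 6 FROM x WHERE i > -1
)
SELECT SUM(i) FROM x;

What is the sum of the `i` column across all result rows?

Base: i=44.
Iteration 1: 44 > -1 holds -> i = 44 - 6 = 38.
Iteration 2: 38 > -1 holds -> i = 38 - 6 = 32.
Iteration 3: 32 > -1 holds -> i = 32 - 6 = 26.
Iteration 4: 26 > -1 holds -> i = 26 - 6 = 20.
Iteration 5: 20 > -1 holds -> i = 20 - 6 = 14.
Iteration 6: 14 > -1 holds -> i = 14 - 6 = 8.
Iteration 7: 8 > -1 holds -> i = 8 - 6 = 2.
Iteration 8: 2 > -1 holds -> i = 2 - 6 = -4.
Iteration 9: -4 > -1 fails; recursion stops.
SUM(i) = 44 + 38 + 32 + 26 + 20 + 14 + 8 + 2 + -4 = 180.

180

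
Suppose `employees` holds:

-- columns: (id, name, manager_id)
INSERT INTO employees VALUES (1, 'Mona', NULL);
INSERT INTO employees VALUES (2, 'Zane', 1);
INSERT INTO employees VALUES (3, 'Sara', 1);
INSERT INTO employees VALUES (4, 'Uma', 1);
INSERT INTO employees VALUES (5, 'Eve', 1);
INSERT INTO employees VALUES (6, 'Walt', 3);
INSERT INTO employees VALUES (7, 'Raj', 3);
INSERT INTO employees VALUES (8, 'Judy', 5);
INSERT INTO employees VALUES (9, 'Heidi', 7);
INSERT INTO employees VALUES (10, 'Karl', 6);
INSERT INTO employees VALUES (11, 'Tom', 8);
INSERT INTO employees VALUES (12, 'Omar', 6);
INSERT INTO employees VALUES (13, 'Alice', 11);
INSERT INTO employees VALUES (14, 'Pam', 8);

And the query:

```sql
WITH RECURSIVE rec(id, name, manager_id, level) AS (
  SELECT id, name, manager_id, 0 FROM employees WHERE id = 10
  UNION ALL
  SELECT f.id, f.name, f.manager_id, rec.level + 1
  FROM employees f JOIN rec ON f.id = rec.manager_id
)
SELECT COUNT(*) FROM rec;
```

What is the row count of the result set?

4

Base: id=10 (Karl), manager_id=6, level 0.
Iteration 1: join on id=6 -> Walt (id 6, manager_id=3, level 1).
Iteration 2: join on id=3 -> Sara (id 3, manager_id=1, level 2).
Iteration 3: join on id=1 -> Mona (id 1, manager_id=NULL, level 3).
Iteration 4: manager_id is NULL; no match; recursion stops.
Total rows emitted: 4.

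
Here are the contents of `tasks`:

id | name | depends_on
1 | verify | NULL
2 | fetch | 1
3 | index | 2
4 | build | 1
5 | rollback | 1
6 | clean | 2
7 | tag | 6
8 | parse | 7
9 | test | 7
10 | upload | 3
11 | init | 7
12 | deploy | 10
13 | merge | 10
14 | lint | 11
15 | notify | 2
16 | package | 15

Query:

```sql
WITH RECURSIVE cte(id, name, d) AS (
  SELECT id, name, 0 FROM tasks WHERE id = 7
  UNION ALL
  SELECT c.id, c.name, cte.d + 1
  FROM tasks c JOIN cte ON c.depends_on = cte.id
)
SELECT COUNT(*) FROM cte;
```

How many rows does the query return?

Base: id=7 (tag) at d 0.
Iteration 1: rows with depends_on in {7} -> parse (id 8, d 1), test (id 9, d 1), init (id 11, d 1).
Iteration 2: rows with depends_on in {8,9,11} -> lint (id 14, d 2).
Iteration 3: no rows with depends_on in {14}; recursion stops.
Total rows emitted: 5.

5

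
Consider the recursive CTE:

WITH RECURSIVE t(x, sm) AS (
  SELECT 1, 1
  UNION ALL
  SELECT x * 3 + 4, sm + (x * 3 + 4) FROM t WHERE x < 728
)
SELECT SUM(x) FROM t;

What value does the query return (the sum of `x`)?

3265

Base: x=1, sm=1.
Iteration 1: 1 < 728 holds -> x = 1 * 3 + 4 = 7, sm = 1 + 7 = 8.
Iteration 2: 7 < 728 holds -> x = 7 * 3 + 4 = 25, sm = 8 + 25 = 33.
Iteration 3: 25 < 728 holds -> x = 25 * 3 + 4 = 79, sm = 33 + 79 = 112.
Iteration 4: 79 < 728 holds -> x = 79 * 3 + 4 = 241, sm = 112 + 241 = 353.
Iteration 5: 241 < 728 holds -> x = 241 * 3 + 4 = 727, sm = 353 + 727 = 1080.
Iteration 6: 727 < 728 holds -> x = 727 * 3 + 4 = 2185, sm = 1080 + 2185 = 3265.
Iteration 7: 2185 < 728 fails; recursion stops.
SUM(x) = 1 + 7 + 25 + 79 + 241 + 727 + 2185 = 3265.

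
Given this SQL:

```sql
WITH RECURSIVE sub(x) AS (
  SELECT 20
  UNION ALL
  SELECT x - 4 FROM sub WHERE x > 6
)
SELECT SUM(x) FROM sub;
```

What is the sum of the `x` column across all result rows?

60

Base: x=20.
Iteration 1: 20 > 6 holds -> x = 20 - 4 = 16.
Iteration 2: 16 > 6 holds -> x = 16 - 4 = 12.
Iteration 3: 12 > 6 holds -> x = 12 - 4 = 8.
Iteration 4: 8 > 6 holds -> x = 8 - 4 = 4.
Iteration 5: 4 > 6 fails; recursion stops.
SUM(x) = 20 + 16 + 12 + 8 + 4 = 60.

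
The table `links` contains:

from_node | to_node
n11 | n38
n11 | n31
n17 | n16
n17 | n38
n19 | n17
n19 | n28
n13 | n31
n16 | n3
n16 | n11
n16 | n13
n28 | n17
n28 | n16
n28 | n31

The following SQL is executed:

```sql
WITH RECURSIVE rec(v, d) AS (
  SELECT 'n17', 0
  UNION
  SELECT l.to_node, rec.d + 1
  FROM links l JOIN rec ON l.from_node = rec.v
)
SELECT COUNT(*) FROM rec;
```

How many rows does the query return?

8

Base: (n17, d=0).
Iteration 1: edges from {n17} -> (n16, d=1), (n38, d=1).
Iteration 2: edges from {n16,n38} -> (n11, d=2), (n13, d=2), (n3, d=2).
Iteration 3: edges from {n11,n13,n3} -> (n31, d=3), (n38, d=3). [UNION drops 1 duplicate row(s)]
Iteration 4: no outgoing edges from {n31,n38}; recursion stops.
Total rows emitted: 8.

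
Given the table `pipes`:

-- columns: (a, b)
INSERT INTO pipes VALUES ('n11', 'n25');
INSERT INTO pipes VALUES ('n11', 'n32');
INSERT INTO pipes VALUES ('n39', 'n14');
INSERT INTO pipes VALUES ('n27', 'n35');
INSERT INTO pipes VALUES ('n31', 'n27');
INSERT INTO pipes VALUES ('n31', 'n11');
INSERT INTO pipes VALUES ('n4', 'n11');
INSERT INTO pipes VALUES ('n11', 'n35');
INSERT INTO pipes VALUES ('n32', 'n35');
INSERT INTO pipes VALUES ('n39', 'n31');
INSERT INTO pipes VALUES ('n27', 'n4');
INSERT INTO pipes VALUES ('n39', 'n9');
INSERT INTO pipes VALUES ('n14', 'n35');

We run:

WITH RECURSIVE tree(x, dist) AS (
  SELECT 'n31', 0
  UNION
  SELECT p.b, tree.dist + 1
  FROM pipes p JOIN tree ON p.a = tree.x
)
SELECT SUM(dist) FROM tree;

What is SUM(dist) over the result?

Base: (n31, dist=0).
Iteration 1: edges from {n31} -> (n11, dist=1), (n27, dist=1).
Iteration 2: edges from {n11,n27} -> (n25, dist=2), (n32, dist=2), (n35, dist=2), (n4, dist=2). [UNION drops 1 duplicate row(s)]
Iteration 3: edges from {n25,n32,n35,n4} -> (n11, dist=3), (n35, dist=3).
Iteration 4: edges from {n11,n35} -> (n25, dist=4), (n32, dist=4), (n35, dist=4).
Iteration 5: edges from {n25,n32,n35} -> (n35, dist=5).
Iteration 6: no outgoing edges from {n35}; recursion stops.
SUM(dist) = 0 + 1 + 1 + 2 + 2 + 2 + 2 + 3 + 3 + 4 + 4 + 4 + 5 = 33.

33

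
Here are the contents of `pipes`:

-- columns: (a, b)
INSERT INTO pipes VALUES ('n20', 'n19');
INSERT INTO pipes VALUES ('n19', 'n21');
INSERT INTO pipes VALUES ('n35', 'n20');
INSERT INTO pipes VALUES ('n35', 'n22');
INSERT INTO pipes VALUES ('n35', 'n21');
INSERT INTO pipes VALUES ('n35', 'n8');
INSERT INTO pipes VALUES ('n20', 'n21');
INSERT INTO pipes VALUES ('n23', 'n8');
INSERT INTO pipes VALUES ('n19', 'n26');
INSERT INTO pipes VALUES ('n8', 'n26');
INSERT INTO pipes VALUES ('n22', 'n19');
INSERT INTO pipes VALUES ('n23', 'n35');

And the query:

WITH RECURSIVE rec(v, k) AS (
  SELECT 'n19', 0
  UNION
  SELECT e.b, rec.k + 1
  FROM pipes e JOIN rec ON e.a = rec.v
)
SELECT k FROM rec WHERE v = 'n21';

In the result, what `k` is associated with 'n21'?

Base: (n19, k=0).
Iteration 1: edges from {n19} -> (n21, k=1), (n26, k=1).
Iteration 2: no outgoing edges from {n21,n26}; recursion stops.

1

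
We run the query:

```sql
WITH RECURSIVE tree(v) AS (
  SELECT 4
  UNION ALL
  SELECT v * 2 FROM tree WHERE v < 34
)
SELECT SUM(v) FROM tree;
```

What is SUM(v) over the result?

124

Base: v=4.
Iteration 1: 4 < 34 holds -> v = 4 * 2 = 8.
Iteration 2: 8 < 34 holds -> v = 8 * 2 = 16.
Iteration 3: 16 < 34 holds -> v = 16 * 2 = 32.
Iteration 4: 32 < 34 holds -> v = 32 * 2 = 64.
Iteration 5: 64 < 34 fails; recursion stops.
SUM(v) = 4 + 8 + 16 + 32 + 64 = 124.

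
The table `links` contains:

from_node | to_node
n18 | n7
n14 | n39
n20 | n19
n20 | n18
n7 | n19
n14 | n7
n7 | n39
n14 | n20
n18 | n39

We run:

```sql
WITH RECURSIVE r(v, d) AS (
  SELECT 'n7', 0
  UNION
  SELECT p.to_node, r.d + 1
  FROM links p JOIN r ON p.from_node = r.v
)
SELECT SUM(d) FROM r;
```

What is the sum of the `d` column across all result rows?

Base: (n7, d=0).
Iteration 1: edges from {n7} -> (n19, d=1), (n39, d=1).
Iteration 2: no outgoing edges from {n19,n39}; recursion stops.
SUM(d) = 0 + 1 + 1 = 2.

2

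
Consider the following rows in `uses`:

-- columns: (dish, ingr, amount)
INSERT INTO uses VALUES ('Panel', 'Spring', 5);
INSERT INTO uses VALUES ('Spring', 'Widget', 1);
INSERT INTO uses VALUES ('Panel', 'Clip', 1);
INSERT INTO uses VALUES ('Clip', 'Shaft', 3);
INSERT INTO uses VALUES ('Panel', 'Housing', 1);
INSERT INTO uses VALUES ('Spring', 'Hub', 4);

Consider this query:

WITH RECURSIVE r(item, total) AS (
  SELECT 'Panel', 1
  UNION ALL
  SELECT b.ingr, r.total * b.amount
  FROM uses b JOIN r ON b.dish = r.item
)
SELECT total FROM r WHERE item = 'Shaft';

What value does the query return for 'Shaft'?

3

Base: (Panel, total=1).
Iteration 1: components of {Panel} -> Clip = 1*1 = 1, Housing = 1*1 = 1, Spring = 1*5 = 5.
Iteration 2: components of {Clip,Housing,Spring} -> Hub = 5*4 = 20, Shaft = 1*3 = 3, Widget = 5*1 = 5.
Iteration 3: no further components; recursion stops.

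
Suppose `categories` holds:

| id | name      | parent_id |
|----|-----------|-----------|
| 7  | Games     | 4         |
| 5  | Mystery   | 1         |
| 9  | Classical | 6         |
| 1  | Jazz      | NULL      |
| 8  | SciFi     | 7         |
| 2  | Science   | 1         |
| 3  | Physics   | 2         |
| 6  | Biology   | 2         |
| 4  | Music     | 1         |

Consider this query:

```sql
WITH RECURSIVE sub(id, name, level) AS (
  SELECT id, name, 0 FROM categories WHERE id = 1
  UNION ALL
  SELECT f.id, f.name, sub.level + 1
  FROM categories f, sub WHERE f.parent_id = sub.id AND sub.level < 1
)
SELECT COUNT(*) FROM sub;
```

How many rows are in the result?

4

Base: id=1 (Jazz) at level 0.
Iteration 1: rows with parent_id in {1} -> Science (id 2, level 1), Music (id 4, level 1), Mystery (id 5, level 1).
Iteration 2: level < 1 fails for all current rows; recursion stops.
Total rows emitted: 4.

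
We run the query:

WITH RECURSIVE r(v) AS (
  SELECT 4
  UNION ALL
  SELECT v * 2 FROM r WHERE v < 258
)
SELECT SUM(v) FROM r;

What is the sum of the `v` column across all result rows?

1020

Base: v=4.
Iteration 1: 4 < 258 holds -> v = 4 * 2 = 8.
Iteration 2: 8 < 258 holds -> v = 8 * 2 = 16.
Iteration 3: 16 < 258 holds -> v = 16 * 2 = 32.
Iteration 4: 32 < 258 holds -> v = 32 * 2 = 64.
Iteration 5: 64 < 258 holds -> v = 64 * 2 = 128.
Iteration 6: 128 < 258 holds -> v = 128 * 2 = 256.
Iteration 7: 256 < 258 holds -> v = 256 * 2 = 512.
Iteration 8: 512 < 258 fails; recursion stops.
SUM(v) = 4 + 8 + 16 + 32 + 64 + 128 + 256 + 512 = 1020.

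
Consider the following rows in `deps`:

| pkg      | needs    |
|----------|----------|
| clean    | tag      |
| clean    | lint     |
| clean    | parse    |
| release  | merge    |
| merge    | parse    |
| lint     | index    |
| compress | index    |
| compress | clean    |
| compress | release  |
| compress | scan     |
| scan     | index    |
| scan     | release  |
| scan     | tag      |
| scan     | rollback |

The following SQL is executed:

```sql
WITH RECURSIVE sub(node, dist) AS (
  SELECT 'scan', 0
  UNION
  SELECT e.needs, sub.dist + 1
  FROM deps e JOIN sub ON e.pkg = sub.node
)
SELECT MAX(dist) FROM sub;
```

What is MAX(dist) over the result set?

3

Base: (scan, dist=0).
Iteration 1: edges from {scan} -> (index, dist=1), (release, dist=1), (rollback, dist=1), (tag, dist=1).
Iteration 2: edges from {index,release,rollback,tag} -> (merge, dist=2).
Iteration 3: edges from {merge} -> (parse, dist=3).
Iteration 4: no outgoing edges from {parse}; recursion stops.
dist values: 0, 1, 1, 1, 1, 2, 3; the maximum is 3.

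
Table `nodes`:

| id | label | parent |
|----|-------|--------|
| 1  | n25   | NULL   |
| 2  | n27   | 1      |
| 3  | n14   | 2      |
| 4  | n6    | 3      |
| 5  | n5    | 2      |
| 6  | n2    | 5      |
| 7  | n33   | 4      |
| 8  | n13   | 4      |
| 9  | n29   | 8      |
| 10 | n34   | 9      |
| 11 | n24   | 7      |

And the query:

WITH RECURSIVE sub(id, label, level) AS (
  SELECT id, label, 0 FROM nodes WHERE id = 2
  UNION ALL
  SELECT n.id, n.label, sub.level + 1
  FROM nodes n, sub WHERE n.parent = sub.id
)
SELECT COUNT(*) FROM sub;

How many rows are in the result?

10

Base: id=2 (n27) at level 0.
Iteration 1: rows with parent in {2} -> n14 (id 3, level 1), n5 (id 5, level 1).
Iteration 2: rows with parent in {3,5} -> n6 (id 4, level 2), n2 (id 6, level 2).
Iteration 3: rows with parent in {4,6} -> n33 (id 7, level 3), n13 (id 8, level 3).
Iteration 4: rows with parent in {7,8} -> n29 (id 9, level 4), n24 (id 11, level 4).
Iteration 5: rows with parent in {9,11} -> n34 (id 10, level 5).
Iteration 6: no rows with parent in {10}; recursion stops.
Total rows emitted: 10.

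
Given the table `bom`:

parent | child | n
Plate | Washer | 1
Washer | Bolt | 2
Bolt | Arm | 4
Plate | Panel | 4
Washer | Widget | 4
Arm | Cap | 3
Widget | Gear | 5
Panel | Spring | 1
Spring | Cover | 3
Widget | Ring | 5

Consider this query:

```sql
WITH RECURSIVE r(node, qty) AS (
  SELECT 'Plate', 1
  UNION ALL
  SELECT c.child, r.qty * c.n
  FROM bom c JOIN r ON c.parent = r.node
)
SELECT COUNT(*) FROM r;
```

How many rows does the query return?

Base: (Plate, qty=1).
Iteration 1: components of {Plate} -> Panel = 1*4 = 4, Washer = 1*1 = 1.
Iteration 2: components of {Panel,Washer} -> Bolt = 1*2 = 2, Spring = 4*1 = 4, Widget = 1*4 = 4.
Iteration 3: components of {Bolt,Spring,Widget} -> Arm = 2*4 = 8, Cover = 4*3 = 12, Gear = 4*5 = 20, Ring = 4*5 = 20.
Iteration 4: components of {Arm,Cover,Gear,Ring} -> Cap = 8*3 = 24.
Iteration 5: no further components; recursion stops.
Total rows emitted: 11.

11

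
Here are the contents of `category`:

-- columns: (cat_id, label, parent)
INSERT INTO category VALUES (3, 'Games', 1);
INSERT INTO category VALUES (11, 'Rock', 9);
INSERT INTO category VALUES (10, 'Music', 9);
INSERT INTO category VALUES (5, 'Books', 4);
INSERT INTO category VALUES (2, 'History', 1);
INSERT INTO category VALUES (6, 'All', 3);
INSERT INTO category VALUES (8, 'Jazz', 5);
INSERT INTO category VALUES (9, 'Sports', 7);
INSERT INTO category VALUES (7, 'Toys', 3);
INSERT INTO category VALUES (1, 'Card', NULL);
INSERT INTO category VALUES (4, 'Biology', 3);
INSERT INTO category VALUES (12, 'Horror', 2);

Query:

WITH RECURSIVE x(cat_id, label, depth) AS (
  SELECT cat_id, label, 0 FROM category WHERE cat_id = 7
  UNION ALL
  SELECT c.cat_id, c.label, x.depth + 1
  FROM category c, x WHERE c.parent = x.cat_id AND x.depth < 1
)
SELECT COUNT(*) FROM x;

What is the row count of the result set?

2

Base: cat_id=7 (Toys) at depth 0.
Iteration 1: rows with parent in {7} -> Sports (id 9, depth 1).
Iteration 2: depth < 1 fails for all current rows; recursion stops.
Total rows emitted: 2.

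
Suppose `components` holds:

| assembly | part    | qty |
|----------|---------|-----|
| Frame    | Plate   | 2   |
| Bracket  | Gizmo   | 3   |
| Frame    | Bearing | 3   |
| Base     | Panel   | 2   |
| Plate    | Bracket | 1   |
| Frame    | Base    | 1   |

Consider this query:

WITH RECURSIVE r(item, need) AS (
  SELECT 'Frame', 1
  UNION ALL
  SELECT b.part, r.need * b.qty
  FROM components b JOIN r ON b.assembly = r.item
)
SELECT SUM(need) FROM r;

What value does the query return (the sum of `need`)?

17

Base: (Frame, need=1).
Iteration 1: components of {Frame} -> Base = 1*1 = 1, Bearing = 1*3 = 3, Plate = 1*2 = 2.
Iteration 2: components of {Base,Bearing,Plate} -> Bracket = 2*1 = 2, Panel = 1*2 = 2.
Iteration 3: components of {Bracket,Panel} -> Gizmo = 2*3 = 6.
Iteration 4: no further components; recursion stops.
SUM(need) = 1 + 3 + 1 + 2 + 2 + 2 + 6 = 17.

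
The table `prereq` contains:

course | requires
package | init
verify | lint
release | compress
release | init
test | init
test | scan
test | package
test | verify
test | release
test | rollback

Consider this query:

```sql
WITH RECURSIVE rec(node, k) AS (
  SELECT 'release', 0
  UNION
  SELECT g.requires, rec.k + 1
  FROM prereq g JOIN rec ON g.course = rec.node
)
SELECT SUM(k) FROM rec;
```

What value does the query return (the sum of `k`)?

2

Base: (release, k=0).
Iteration 1: edges from {release} -> (compress, k=1), (init, k=1).
Iteration 2: no outgoing edges from {compress,init}; recursion stops.
SUM(k) = 0 + 1 + 1 = 2.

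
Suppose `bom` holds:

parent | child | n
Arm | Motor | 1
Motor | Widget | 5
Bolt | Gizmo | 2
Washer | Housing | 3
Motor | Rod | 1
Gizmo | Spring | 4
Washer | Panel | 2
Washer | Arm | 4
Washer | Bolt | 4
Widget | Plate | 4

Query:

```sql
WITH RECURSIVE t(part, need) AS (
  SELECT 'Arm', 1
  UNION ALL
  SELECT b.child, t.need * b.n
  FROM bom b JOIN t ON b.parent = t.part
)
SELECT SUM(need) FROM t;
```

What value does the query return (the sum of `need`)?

28

Base: (Arm, need=1).
Iteration 1: components of {Arm} -> Motor = 1*1 = 1.
Iteration 2: components of {Motor} -> Rod = 1*1 = 1, Widget = 1*5 = 5.
Iteration 3: components of {Rod,Widget} -> Plate = 5*4 = 20.
Iteration 4: no further components; recursion stops.
SUM(need) = 1 + 1 + 1 + 5 + 20 = 28.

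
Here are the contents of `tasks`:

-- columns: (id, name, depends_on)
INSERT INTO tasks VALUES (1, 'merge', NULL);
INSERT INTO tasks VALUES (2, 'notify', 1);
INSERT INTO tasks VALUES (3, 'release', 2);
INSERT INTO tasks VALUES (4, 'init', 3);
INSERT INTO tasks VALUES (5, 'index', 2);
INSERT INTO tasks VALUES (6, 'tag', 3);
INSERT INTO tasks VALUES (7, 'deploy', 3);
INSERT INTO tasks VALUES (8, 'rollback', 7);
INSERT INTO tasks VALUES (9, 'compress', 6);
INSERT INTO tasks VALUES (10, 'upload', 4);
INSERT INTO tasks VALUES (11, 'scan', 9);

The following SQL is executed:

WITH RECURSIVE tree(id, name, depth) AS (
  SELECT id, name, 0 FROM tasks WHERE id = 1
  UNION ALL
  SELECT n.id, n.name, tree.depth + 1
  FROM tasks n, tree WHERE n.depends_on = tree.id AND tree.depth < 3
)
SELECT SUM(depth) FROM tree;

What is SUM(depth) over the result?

Base: id=1 (merge) at depth 0.
Iteration 1: rows with depends_on in {1} -> notify (id 2, depth 1).
Iteration 2: rows with depends_on in {2} -> release (id 3, depth 2), index (id 5, depth 2).
Iteration 3: rows with depends_on in {3,5} -> init (id 4, depth 3), tag (id 6, depth 3), deploy (id 7, depth 3).
Iteration 4: depth < 3 fails for all current rows; recursion stops.
SUM(depth) = 0 + 1 + 2 + 2 + 3 + 3 + 3 = 14.

14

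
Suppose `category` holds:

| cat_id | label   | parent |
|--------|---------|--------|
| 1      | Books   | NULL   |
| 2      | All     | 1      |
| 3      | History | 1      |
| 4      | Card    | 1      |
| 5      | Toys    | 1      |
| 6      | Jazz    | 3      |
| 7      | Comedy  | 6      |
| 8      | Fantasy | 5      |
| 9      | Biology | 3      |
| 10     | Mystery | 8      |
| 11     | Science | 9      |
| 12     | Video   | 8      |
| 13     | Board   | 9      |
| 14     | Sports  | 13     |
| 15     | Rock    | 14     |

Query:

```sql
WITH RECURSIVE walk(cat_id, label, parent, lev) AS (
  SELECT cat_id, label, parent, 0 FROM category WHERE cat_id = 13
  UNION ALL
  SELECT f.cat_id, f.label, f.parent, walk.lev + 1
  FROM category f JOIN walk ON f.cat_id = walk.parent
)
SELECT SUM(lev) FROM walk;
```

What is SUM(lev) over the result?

6

Base: cat_id=13 (Board), parent=9, lev 0.
Iteration 1: join on cat_id=9 -> Biology (id 9, parent=3, lev 1).
Iteration 2: join on cat_id=3 -> History (id 3, parent=1, lev 2).
Iteration 3: join on cat_id=1 -> Books (id 1, parent=NULL, lev 3).
Iteration 4: parent is NULL; no match; recursion stops.
SUM(lev) = 0 + 1 + 2 + 3 = 6.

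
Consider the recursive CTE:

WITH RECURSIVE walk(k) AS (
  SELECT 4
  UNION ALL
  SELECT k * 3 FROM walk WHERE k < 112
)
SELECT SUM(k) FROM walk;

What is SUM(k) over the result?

484

Base: k=4.
Iteration 1: 4 < 112 holds -> k = 4 * 3 = 12.
Iteration 2: 12 < 112 holds -> k = 12 * 3 = 36.
Iteration 3: 36 < 112 holds -> k = 36 * 3 = 108.
Iteration 4: 108 < 112 holds -> k = 108 * 3 = 324.
Iteration 5: 324 < 112 fails; recursion stops.
SUM(k) = 4 + 12 + 36 + 108 + 324 = 484.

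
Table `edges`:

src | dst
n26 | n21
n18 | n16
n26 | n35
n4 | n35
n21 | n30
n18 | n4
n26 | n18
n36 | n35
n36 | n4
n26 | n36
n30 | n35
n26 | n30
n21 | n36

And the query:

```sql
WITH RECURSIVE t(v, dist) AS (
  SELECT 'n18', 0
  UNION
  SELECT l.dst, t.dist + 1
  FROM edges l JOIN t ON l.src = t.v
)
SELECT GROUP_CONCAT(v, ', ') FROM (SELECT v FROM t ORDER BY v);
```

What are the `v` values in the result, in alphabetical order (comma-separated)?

Base: (n18, dist=0).
Iteration 1: edges from {n18} -> (n16, dist=1), (n4, dist=1).
Iteration 2: edges from {n16,n4} -> (n35, dist=2).
Iteration 3: no outgoing edges from {n35}; recursion stops.

n16, n18, n35, n4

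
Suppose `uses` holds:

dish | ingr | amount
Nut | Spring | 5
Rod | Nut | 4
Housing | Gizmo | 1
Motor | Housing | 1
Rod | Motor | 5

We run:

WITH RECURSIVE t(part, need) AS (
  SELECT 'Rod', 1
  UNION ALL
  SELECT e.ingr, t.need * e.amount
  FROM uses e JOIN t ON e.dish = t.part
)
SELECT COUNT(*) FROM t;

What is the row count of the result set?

Base: (Rod, need=1).
Iteration 1: components of {Rod} -> Motor = 1*5 = 5, Nut = 1*4 = 4.
Iteration 2: components of {Motor,Nut} -> Housing = 5*1 = 5, Spring = 4*5 = 20.
Iteration 3: components of {Housing,Spring} -> Gizmo = 5*1 = 5.
Iteration 4: no further components; recursion stops.
Total rows emitted: 6.

6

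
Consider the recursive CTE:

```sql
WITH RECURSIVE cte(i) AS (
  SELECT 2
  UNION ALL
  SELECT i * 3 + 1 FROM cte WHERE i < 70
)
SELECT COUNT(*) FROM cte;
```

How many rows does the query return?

Base: i=2.
Iteration 1: 2 < 70 holds -> i = 2 * 3 + 1 = 7.
Iteration 2: 7 < 70 holds -> i = 7 * 3 + 1 = 22.
Iteration 3: 22 < 70 holds -> i = 22 * 3 + 1 = 67.
Iteration 4: 67 < 70 holds -> i = 67 * 3 + 1 = 202.
Iteration 5: 202 < 70 fails; recursion stops.
Total rows emitted: 5.

5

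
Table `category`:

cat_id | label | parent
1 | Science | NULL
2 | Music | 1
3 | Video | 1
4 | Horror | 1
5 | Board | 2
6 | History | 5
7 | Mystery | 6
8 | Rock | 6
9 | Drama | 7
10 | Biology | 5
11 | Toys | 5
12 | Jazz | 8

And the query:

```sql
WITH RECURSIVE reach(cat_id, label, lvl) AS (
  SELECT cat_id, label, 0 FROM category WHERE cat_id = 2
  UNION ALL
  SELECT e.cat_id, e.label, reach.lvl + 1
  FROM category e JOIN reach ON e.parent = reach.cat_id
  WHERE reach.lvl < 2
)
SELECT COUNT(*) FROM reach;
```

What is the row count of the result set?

5

Base: cat_id=2 (Music) at lvl 0.
Iteration 1: rows with parent in {2} -> Board (id 5, lvl 1).
Iteration 2: rows with parent in {5} -> History (id 6, lvl 2), Biology (id 10, lvl 2), Toys (id 11, lvl 2).
Iteration 3: lvl < 2 fails for all current rows; recursion stops.
Total rows emitted: 5.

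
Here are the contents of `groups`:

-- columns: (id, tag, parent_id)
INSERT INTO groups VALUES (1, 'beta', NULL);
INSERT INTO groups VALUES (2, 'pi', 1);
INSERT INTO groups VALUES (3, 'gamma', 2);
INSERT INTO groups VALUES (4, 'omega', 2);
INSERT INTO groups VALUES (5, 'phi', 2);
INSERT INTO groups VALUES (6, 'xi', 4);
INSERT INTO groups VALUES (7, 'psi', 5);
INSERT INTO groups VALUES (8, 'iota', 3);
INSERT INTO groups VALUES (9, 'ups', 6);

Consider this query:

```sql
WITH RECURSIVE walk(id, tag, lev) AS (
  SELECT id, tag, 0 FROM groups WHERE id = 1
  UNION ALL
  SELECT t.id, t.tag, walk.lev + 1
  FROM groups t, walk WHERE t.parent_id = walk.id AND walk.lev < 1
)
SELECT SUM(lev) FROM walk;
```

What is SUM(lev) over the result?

Base: id=1 (beta) at lev 0.
Iteration 1: rows with parent_id in {1} -> pi (id 2, lev 1).
Iteration 2: lev < 1 fails for all current rows; recursion stops.
SUM(lev) = 0 + 1 = 1.

1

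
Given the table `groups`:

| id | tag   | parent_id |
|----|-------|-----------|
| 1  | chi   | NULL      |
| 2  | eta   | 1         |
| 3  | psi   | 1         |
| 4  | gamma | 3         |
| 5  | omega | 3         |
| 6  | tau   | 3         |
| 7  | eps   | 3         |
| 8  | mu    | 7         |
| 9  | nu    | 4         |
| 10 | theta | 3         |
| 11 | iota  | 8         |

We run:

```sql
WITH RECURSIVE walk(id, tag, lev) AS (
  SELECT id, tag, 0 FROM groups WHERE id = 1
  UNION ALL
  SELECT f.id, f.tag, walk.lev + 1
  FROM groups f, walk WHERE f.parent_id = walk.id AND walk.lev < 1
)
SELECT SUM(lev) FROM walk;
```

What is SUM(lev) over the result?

Base: id=1 (chi) at lev 0.
Iteration 1: rows with parent_id in {1} -> eta (id 2, lev 1), psi (id 3, lev 1).
Iteration 2: lev < 1 fails for all current rows; recursion stops.
SUM(lev) = 0 + 1 + 1 = 2.

2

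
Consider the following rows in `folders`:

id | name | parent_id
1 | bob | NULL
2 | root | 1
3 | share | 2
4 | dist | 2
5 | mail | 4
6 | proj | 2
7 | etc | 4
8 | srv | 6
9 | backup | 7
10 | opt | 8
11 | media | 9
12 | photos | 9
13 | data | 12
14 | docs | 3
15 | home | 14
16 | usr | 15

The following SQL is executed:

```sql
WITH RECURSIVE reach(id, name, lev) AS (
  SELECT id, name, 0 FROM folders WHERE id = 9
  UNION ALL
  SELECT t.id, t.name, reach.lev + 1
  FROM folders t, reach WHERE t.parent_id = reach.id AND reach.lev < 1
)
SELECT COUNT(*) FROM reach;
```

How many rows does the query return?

3

Base: id=9 (backup) at lev 0.
Iteration 1: rows with parent_id in {9} -> media (id 11, lev 1), photos (id 12, lev 1).
Iteration 2: lev < 1 fails for all current rows; recursion stops.
Total rows emitted: 3.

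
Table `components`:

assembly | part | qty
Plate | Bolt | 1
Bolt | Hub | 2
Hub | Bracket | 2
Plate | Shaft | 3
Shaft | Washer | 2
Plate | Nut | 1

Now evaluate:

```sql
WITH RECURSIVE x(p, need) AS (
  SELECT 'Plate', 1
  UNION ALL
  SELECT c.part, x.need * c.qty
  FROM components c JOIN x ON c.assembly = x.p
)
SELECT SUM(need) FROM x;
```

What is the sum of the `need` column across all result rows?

18

Base: (Plate, need=1).
Iteration 1: components of {Plate} -> Bolt = 1*1 = 1, Nut = 1*1 = 1, Shaft = 1*3 = 3.
Iteration 2: components of {Bolt,Nut,Shaft} -> Hub = 1*2 = 2, Washer = 3*2 = 6.
Iteration 3: components of {Hub,Washer} -> Bracket = 2*2 = 4.
Iteration 4: no further components; recursion stops.
SUM(need) = 1 + 1 + 3 + 1 + 2 + 6 + 4 = 18.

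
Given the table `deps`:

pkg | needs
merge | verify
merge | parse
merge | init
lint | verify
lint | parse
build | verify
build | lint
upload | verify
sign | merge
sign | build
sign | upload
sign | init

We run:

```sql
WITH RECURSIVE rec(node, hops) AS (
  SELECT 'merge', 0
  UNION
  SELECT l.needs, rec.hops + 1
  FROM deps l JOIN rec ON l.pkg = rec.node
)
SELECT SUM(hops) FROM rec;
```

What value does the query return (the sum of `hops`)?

Base: (merge, hops=0).
Iteration 1: edges from {merge} -> (init, hops=1), (parse, hops=1), (verify, hops=1).
Iteration 2: no outgoing edges from {init,parse,verify}; recursion stops.
SUM(hops) = 0 + 1 + 1 + 1 = 3.

3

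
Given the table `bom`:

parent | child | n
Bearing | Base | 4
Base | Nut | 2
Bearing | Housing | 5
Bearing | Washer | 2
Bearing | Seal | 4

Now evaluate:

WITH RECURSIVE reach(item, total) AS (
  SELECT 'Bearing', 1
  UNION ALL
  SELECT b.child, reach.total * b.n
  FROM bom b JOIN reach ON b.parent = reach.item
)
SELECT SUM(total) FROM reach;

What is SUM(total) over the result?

24

Base: (Bearing, total=1).
Iteration 1: components of {Bearing} -> Base = 1*4 = 4, Housing = 1*5 = 5, Seal = 1*4 = 4, Washer = 1*2 = 2.
Iteration 2: components of {Base,Housing,Seal,Washer} -> Nut = 4*2 = 8.
Iteration 3: no further components; recursion stops.
SUM(total) = 1 + 5 + 4 + 2 + 4 + 8 = 24.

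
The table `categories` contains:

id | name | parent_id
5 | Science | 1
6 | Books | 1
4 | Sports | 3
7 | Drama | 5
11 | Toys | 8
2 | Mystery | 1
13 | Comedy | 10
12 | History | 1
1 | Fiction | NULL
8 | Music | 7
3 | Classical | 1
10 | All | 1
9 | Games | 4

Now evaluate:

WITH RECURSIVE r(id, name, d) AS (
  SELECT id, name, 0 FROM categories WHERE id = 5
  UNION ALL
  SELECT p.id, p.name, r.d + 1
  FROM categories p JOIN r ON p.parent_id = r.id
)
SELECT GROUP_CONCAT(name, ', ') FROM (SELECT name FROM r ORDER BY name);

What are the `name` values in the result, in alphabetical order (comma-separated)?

Base: id=5 (Science) at d 0.
Iteration 1: rows with parent_id in {5} -> Drama (id 7, d 1).
Iteration 2: rows with parent_id in {7} -> Music (id 8, d 2).
Iteration 3: rows with parent_id in {8} -> Toys (id 11, d 3).
Iteration 4: no rows with parent_id in {11}; recursion stops.

Drama, Music, Science, Toys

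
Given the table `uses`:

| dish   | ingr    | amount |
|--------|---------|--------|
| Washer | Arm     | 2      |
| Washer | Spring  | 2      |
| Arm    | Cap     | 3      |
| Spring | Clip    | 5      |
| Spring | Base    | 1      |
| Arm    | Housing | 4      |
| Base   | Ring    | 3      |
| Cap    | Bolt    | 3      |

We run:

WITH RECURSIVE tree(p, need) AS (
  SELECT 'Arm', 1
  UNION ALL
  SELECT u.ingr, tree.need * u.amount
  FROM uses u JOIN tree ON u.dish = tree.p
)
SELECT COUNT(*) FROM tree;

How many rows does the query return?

Base: (Arm, need=1).
Iteration 1: components of {Arm} -> Cap = 1*3 = 3, Housing = 1*4 = 4.
Iteration 2: components of {Cap,Housing} -> Bolt = 3*3 = 9.
Iteration 3: no further components; recursion stops.
Total rows emitted: 4.

4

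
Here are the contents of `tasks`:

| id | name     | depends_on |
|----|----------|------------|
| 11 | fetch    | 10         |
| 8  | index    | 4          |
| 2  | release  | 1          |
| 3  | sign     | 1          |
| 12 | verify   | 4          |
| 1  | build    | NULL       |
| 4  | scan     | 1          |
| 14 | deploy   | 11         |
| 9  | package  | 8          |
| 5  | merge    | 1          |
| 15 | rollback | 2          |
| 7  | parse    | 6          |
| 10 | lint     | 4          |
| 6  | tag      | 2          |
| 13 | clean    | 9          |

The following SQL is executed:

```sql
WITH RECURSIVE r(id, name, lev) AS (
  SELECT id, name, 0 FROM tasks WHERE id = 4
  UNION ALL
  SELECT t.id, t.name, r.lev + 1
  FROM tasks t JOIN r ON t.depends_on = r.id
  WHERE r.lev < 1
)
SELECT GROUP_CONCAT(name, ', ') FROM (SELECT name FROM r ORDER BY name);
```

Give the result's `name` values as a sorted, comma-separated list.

index, lint, scan, verify

Base: id=4 (scan) at lev 0.
Iteration 1: rows with depends_on in {4} -> index (id 8, lev 1), lint (id 10, lev 1), verify (id 12, lev 1).
Iteration 2: lev < 1 fails for all current rows; recursion stops.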